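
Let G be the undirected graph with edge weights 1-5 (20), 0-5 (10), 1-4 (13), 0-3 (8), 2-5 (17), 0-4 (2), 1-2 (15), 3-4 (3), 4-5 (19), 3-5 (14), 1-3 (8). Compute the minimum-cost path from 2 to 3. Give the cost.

A few of the 2→3 routes:
2 - 5 - 0 - 3: 17 + 10 + 8 = 35
2 - 1 - 4 - 0 - 3: 15 + 13 + 2 + 8 = 38
2 - 1 - 4 - 3: 15 + 13 + 3 = 31
2 - 1 - 3: 15 + 8 = 23
2 - 5 - 3: 17 + 14 = 31
2 - 5 - 0 - 4 - 3: 17 + 10 + 2 + 3 = 32
The minimum is 23.

23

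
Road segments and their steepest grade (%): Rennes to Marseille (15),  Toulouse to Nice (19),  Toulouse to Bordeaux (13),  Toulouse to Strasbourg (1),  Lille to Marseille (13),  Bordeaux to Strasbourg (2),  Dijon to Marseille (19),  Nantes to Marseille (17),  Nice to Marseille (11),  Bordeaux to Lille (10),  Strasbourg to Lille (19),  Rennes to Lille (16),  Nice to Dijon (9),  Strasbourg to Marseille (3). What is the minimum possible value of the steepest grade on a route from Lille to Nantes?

Some routes from Lille to Nantes:
Lille → Bordeaux → Toulouse → Strasbourg → Marseille → Nantes: max(10, 13, 1, 3, 17) = 17
Lille → Rennes → Marseille → Nantes: max(16, 15, 17) = 17
Lille → Marseille → Nantes: max(13, 17) = 17
Lille → Bordeaux → Toulouse → Nice → Dijon → Marseille → Nantes: max(10, 13, 19, 9, 19, 17) = 19
Lille → Bordeaux → Strasbourg → Marseille → Nantes: max(10, 2, 3, 17) = 17
The minimum achievable maximum is 17%.

17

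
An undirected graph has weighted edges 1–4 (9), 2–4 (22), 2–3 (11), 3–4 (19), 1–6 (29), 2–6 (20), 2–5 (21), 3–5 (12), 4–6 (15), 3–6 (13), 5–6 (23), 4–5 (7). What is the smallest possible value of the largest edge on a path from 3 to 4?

12

A few of the 3→4 routes:
3-2-6-4: max(11, 20, 15) = 20
3-5-4: max(12, 7) = 12
3-2-5-4: max(11, 21, 7) = 21
3-4: max(19) = 19
3-6-4: max(13, 15) = 15
Smallest bottleneck: 12.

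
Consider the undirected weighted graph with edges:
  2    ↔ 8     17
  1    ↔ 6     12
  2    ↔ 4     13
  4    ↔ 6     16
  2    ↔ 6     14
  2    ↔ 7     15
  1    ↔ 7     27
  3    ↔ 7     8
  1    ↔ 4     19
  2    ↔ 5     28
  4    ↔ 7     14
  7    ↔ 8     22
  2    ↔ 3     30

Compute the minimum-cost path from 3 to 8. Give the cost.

30

Some routes from 3 to 8:
3→7→2→8: 8 + 15 + 17 = 40
3→2→7→8: 30 + 15 + 22 = 67
3→7→8: 8 + 22 = 30
3→2→8: 30 + 17 = 47
3→7→4→2→8: 8 + 14 + 13 + 17 = 52
Shortest: 30.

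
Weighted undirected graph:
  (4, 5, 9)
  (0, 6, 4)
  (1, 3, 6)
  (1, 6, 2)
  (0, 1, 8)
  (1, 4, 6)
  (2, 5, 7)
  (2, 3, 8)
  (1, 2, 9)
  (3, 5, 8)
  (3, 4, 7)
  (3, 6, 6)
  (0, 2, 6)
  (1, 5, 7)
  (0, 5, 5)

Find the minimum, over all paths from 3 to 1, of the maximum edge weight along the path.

Checking several routes:
3-1: max(6) = 6
3-4-1: max(7, 6) = 7
3-6-1: max(6, 2) = 6
Smallest bottleneck: 6.

6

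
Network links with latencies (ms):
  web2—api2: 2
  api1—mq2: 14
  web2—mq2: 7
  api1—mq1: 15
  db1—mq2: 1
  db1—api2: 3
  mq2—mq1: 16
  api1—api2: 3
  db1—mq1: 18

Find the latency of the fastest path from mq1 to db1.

A few of the mq1→db1 routes:
mq1-db1: 18
mq1-api1-api2-db1: 15 + 3 + 3 = 21
mq1-mq2-db1: 16 + 1 = 17
Best route has total 17 ms.

17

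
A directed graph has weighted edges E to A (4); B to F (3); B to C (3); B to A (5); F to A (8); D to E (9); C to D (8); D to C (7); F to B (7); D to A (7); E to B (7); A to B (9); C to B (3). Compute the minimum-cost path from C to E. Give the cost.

Routes from C to E:
C→D→E: 8 + 9 = 17
The minimum is 17.

17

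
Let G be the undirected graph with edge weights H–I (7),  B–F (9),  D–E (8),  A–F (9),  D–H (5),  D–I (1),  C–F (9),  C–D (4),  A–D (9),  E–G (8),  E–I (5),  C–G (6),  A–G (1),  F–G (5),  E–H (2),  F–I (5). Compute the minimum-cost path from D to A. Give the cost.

Some routes from D to A:
D-C-G-A: 4 + 6 + 1 = 11
D-A: 9
D-I-F-G-A: 1 + 5 + 5 + 1 = 12
Shortest: 9.

9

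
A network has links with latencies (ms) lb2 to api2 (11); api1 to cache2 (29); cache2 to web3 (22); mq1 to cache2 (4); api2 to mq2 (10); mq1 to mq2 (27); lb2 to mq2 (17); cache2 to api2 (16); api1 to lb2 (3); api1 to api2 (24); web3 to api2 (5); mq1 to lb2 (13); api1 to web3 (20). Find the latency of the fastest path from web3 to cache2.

Some routes from web3 to cache2:
web3 - api2 - cache2: 5 + 16 = 21
web3 - api2 - lb2 - mq1 - cache2: 5 + 11 + 13 + 4 = 33
web3 - api2 - lb2 - api1 - cache2: 5 + 11 + 3 + 29 = 48
web3 - api1 - lb2 - mq1 - cache2: 20 + 3 + 13 + 4 = 40
web3 - cache2: 22
web3 - api2 - mq2 - mq1 - cache2: 5 + 10 + 27 + 4 = 46
Shortest: 21 ms.

21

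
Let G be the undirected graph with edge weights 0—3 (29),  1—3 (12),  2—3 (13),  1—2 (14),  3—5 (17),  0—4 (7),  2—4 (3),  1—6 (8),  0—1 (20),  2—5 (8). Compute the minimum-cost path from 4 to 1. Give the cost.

17

Checking several routes:
4 -> 0 -> 1: 7 + 20 = 27
4 -> 2 -> 5 -> 3 -> 1: 3 + 8 + 17 + 12 = 40
4 -> 0 -> 3 -> 1: 7 + 29 + 12 = 48
4 -> 0 -> 3 -> 2 -> 1: 7 + 29 + 13 + 14 = 63
4 -> 2 -> 1: 3 + 14 = 17
4 -> 2 -> 3 -> 1: 3 + 13 + 12 = 28
The minimum is 17.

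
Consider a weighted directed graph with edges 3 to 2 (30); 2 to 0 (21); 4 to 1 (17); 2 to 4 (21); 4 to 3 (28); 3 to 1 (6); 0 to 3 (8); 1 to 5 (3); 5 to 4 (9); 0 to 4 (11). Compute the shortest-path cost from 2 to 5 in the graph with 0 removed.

Candidate routes:
2 → 4 → 1 → 5: 21 + 17 + 3 = 41
2 → 4 → 3 → 1 → 5: 21 + 28 + 6 + 3 = 58
Best route has total 41.

41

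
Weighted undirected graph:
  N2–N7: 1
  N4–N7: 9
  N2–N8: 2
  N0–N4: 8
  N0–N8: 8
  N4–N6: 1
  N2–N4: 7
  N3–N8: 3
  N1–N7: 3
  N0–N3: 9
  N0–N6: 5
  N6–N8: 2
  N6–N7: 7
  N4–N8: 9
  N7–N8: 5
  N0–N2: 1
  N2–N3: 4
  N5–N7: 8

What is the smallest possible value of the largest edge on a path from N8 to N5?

A few of the N8→N5 routes:
N8→N3→N2→N0→N4→N6→N7→N5: max(3, 4, 1, 8, 1, 7, 8) = 8
N8→N3→N2→N0→N6→N7→N5: max(3, 4, 1, 5, 7, 8) = 8
N8→N3→N2→N7→N5: max(3, 4, 1, 8) = 8
The minimum achievable maximum is 8.

8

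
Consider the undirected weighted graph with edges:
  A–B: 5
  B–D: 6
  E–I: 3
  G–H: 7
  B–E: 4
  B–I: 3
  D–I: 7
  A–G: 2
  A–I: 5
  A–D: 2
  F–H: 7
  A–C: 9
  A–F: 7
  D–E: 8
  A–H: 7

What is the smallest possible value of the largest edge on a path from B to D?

5

Comparing a few candidate routes:
B -> D: max(6) = 6
B -> E -> I -> A -> D: max(4, 3, 5, 2) = 5
B -> A -> D: max(5, 2) = 5
B -> I -> A -> D: max(3, 5, 2) = 5
B -> I -> D: max(3, 7) = 7
B -> E -> I -> D: max(4, 3, 7) = 7
The minimum achievable maximum is 5.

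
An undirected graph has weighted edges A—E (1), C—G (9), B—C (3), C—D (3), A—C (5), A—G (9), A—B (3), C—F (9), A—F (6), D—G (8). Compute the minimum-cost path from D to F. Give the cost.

Checking several routes:
D - C - F: 3 + 9 = 12
D - C - B - A - F: 3 + 3 + 3 + 6 = 15
D - C - A - F: 3 + 5 + 6 = 14
The minimum is 12.

12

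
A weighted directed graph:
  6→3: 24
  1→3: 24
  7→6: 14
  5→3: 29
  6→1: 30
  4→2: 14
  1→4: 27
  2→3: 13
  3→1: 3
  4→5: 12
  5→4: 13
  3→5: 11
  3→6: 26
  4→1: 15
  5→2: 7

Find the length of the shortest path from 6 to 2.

Checking several routes:
6 -> 3 -> 5 -> 2: 24 + 11 + 7 = 42
6 -> 3 -> 1 -> 4 -> 2: 24 + 3 + 27 + 14 = 68
6 -> 3 -> 5 -> 4 -> 2: 24 + 11 + 13 + 14 = 62
The minimum is 42.

42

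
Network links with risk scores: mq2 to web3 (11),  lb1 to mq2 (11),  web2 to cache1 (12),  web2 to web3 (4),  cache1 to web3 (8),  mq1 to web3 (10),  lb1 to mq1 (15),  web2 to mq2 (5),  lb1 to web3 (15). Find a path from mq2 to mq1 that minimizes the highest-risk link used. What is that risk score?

10

Some routes from mq2 to mq1:
mq2 -> web2 -> cache1 -> web3 -> mq1: max(5, 12, 8, 10) = 12
mq2 -> web2 -> web3 -> mq1: max(5, 4, 10) = 10
mq2 -> lb1 -> web3 -> mq1: max(11, 15, 10) = 15
mq2 -> web2 -> web3 -> lb1 -> mq1: max(5, 4, 15, 15) = 15
mq2 -> web3 -> mq1: max(11, 10) = 11
mq2 -> lb1 -> mq1: max(11, 15) = 15
Smallest bottleneck: 10.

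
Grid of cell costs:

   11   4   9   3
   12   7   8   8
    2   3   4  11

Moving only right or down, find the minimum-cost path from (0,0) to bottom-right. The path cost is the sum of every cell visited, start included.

40

One optimal route is [0,0]→[0,1]→[1,1]→[2,1]→[2,2]→[2,3].
Its cost is 11 + 4 + 7 + 3 + 4 + 11 = 40.
(Top row then right column would cost 46.)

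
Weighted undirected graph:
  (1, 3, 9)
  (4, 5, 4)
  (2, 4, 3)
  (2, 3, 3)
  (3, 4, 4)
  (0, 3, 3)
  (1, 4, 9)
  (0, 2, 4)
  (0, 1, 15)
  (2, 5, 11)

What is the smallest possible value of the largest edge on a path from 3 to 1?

9

Comparing a few candidate routes:
3 → 0 → 2 → 4 → 1: max(3, 4, 3, 9) = 9
3 → 1: max(9) = 9
3 → 2 → 4 → 1: max(3, 3, 9) = 9
3 → 4 → 1: max(4, 9) = 9
3 → 2 → 5 → 4 → 1: max(3, 11, 4, 9) = 11
Best route has worst link 9.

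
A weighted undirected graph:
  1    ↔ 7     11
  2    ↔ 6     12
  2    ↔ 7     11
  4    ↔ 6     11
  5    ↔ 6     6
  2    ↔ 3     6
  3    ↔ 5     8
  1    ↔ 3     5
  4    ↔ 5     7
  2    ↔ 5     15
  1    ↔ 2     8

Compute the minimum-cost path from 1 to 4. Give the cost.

20

A few of the 1→4 routes:
1 → 3 → 5 → 4: 5 + 8 + 7 = 20
1 → 2 → 5 → 4: 8 + 15 + 7 = 30
1 → 3 → 5 → 6 → 4: 5 + 8 + 6 + 11 = 30
1 → 2 → 6 → 4: 8 + 12 + 11 = 31
1 → 2 → 3 → 5 → 4: 8 + 6 + 8 + 7 = 29
The minimum is 20.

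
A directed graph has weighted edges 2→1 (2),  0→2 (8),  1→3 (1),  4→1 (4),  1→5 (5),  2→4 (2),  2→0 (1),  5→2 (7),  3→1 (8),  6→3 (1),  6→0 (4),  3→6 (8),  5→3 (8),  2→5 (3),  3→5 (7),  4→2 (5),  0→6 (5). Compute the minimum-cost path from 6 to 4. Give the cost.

14

Paths from 6 to 4:
6→0→2→4: 4 + 8 + 2 = 14
6→3→1→5→2→4: 1 + 8 + 5 + 7 + 2 = 23
6→3→5→2→4: 1 + 7 + 7 + 2 = 17
Best route has total 14.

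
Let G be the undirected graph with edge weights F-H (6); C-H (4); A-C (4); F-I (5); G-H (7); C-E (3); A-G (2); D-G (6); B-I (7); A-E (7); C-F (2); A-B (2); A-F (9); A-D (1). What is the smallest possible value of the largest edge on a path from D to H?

4

A few of the D→H routes:
D → G → A → C → F → H: max(6, 2, 4, 2, 6) = 6
D → A → C → F → H: max(1, 4, 2, 6) = 6
D → A → C → H: max(1, 4, 4) = 4
D → G → A → C → H: max(6, 2, 4, 4) = 6
D → A → E → C → F → H: max(1, 7, 3, 2, 6) = 7
Smallest bottleneck: 4.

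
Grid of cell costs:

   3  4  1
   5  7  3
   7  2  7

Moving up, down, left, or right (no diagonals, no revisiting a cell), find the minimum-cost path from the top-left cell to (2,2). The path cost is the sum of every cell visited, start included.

18

Best path: (0,0) → (0,1) → (0,2) → (1,2) → (2,2)
Cost: 3 + 4 + 1 + 3 + 7 = 18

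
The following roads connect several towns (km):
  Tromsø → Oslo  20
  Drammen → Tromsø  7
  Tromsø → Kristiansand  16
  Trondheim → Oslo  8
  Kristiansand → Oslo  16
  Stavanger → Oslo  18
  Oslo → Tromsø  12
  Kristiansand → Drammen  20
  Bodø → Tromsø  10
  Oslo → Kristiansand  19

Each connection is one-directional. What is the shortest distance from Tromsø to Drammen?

36

Routes from Tromsø to Drammen:
Tromsø-Kristiansand-Drammen: 16 + 20 = 36
Tromsø-Oslo-Kristiansand-Drammen: 20 + 19 + 20 = 59
Best route has total 36 km.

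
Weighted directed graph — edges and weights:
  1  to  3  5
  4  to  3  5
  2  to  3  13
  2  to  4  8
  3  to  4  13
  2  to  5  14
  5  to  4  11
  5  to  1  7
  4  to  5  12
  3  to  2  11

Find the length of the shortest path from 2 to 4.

Paths from 2 to 4:
2 - 4: 8
2 - 3 - 4: 13 + 13 = 26
2 - 5 - 1 - 3 - 4: 14 + 7 + 5 + 13 = 39
2 - 5 - 4: 14 + 11 = 25
The minimum is 8.

8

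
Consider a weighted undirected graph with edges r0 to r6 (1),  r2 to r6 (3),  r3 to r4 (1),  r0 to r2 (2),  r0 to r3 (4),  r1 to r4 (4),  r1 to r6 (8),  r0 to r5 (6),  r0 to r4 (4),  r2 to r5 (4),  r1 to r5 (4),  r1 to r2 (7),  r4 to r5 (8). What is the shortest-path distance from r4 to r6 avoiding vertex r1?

5

Some routes from r4 to r6 avoiding r1:
r4-r0-r2-r6: 4 + 2 + 3 = 9
r4-r3-r0-r6: 1 + 4 + 1 = 6
r4-r3-r0-r2-r6: 1 + 4 + 2 + 3 = 10
r4-r0-r6: 4 + 1 = 5
Best route has total 5.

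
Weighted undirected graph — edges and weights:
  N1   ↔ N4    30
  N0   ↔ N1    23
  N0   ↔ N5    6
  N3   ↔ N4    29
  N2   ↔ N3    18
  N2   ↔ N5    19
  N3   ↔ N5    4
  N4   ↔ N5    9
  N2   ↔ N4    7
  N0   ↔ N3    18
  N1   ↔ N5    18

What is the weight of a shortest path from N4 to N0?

15

Some routes from N4 to N0:
N4 -> N2 -> N3 -> N5 -> N0: 7 + 18 + 4 + 6 = 35
N4 -> N5 -> N3 -> N0: 9 + 4 + 18 = 31
N4 -> N2 -> N5 -> N0: 7 + 19 + 6 = 32
N4 -> N5 -> N0: 9 + 6 = 15
The minimum is 15.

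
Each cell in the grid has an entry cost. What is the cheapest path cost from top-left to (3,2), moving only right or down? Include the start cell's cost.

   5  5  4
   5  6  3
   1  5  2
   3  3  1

Best path: (0,0) (1,0) (2,0) (3,0) (3,1) (3,2)
Cost: 5 + 5 + 1 + 3 + 3 + 1 = 18

18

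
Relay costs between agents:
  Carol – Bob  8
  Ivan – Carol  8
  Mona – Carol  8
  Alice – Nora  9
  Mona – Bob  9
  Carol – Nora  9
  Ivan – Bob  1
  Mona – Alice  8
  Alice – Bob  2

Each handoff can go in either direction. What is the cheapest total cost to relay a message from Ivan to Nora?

Some routes from Ivan to Nora:
Ivan -> Carol -> Bob -> Alice -> Nora: 8 + 8 + 2 + 9 = 27
Ivan -> Bob -> Carol -> Nora: 1 + 8 + 9 = 18
Ivan -> Carol -> Nora: 8 + 9 = 17
Ivan -> Bob -> Alice -> Nora: 1 + 2 + 9 = 12
Shortest: 12.

12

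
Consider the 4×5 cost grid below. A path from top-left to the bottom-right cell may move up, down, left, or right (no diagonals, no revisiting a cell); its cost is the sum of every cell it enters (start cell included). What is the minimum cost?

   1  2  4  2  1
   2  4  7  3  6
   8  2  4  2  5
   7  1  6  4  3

Cheapest: r0c0 -> r0c1 -> r0c2 -> r0c3 -> r1c3 -> r2c3 -> r3c3 -> r3c4
  1 + 2 + 4 + 2 + 3 + 2 + 4 + 3 = 21

21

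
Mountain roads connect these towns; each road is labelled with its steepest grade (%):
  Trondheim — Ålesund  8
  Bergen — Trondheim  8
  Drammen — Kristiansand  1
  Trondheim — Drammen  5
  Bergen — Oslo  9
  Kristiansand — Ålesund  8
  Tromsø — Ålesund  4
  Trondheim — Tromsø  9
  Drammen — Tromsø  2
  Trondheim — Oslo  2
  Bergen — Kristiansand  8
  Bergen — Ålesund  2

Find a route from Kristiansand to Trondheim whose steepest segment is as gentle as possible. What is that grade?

Some routes from Kristiansand to Trondheim:
Kristiansand → Drammen → Tromsø → Ålesund → Trondheim: max(1, 2, 4, 8) = 8
Kristiansand → Ålesund → Bergen → Trondheim: max(8, 2, 8) = 8
Kristiansand → Drammen → Trondheim: max(1, 5) = 5
Kristiansand → Drammen → Tromsø → Ålesund → Bergen → Trondheim: max(1, 2, 4, 2, 8) = 8
Best route has worst link 5%.

5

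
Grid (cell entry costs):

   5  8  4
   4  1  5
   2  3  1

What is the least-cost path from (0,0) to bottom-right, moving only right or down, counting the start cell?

14

Cheapest: [0,0] -> [1,0] -> [1,1] -> [2,1] -> [2,2]
  5 + 4 + 1 + 3 + 1 = 14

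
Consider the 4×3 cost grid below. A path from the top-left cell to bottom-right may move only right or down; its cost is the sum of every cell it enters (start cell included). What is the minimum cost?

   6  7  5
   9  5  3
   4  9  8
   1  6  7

One optimal route is r0c0 → r1c0 → r2c0 → r3c0 → r3c1 → r3c2.
Its cost is 6 + 9 + 4 + 1 + 6 + 7 = 33.

33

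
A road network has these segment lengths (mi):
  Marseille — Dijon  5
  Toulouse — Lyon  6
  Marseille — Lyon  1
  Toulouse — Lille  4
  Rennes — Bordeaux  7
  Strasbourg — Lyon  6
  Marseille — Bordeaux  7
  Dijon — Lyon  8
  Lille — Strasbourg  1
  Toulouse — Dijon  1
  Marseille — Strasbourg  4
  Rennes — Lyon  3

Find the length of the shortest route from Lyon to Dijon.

6

A few of the Lyon→Dijon routes:
Lyon -> Marseille -> Dijon: 1 + 5 = 6
Lyon -> Toulouse -> Dijon: 6 + 1 = 7
Lyon -> Dijon: 8
Lyon -> Marseille -> Strasbourg -> Lille -> Toulouse -> Dijon: 1 + 4 + 1 + 4 + 1 = 11
Lyon -> Strasbourg -> Lille -> Toulouse -> Dijon: 6 + 1 + 4 + 1 = 12
Shortest: 6 mi.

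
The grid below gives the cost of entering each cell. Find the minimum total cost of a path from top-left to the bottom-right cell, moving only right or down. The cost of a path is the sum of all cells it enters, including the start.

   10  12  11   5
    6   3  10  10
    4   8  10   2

Cheapest: (0,0) (1,0) (1,1) (2,1) (2,2) (2,3)
  10 + 6 + 3 + 8 + 10 + 2 = 39
For comparison, the top-then-right route costs 50.

39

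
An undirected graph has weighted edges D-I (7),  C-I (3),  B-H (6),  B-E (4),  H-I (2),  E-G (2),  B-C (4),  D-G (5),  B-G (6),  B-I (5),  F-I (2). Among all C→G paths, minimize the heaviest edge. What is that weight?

Comparing a few candidate routes:
C -> I -> B -> G: max(3, 5, 6) = 6
C -> B -> G: max(4, 6) = 6
C -> B -> E -> G: max(4, 4, 2) = 4
C -> I -> B -> E -> G: max(3, 5, 4, 2) = 5
The minimum achievable maximum is 4.

4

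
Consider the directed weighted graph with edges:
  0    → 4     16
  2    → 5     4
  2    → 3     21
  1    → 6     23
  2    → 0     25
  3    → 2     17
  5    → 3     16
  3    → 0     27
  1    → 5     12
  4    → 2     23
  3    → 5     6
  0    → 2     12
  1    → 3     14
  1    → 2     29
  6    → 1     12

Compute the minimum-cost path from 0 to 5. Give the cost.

Paths from 0 to 5:
0 -> 2 -> 5: 12 + 4 = 16
0 -> 4 -> 2 -> 3 -> 5: 16 + 23 + 21 + 6 = 66
0 -> 4 -> 2 -> 5: 16 + 23 + 4 = 43
0 -> 2 -> 3 -> 5: 12 + 21 + 6 = 39
The minimum is 16.

16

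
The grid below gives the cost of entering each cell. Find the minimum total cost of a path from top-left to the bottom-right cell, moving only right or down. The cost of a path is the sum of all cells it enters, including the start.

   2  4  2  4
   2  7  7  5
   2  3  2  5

Cheapest: (0,0) (1,0) (2,0) (2,1) (2,2) (2,3)
  2 + 2 + 2 + 3 + 2 + 5 = 16
(Top row then right column would cost 22.)

16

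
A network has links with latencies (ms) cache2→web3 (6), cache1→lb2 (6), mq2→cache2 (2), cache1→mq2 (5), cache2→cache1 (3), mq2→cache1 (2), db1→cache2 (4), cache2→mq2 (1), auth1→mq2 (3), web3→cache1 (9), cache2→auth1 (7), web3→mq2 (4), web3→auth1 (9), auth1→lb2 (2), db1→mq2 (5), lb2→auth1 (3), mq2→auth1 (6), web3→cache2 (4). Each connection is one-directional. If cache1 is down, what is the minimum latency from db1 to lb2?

13

Some routes from db1 to lb2 avoiding cache1:
db1 -> cache2 -> auth1 -> lb2: 4 + 7 + 2 = 13
db1 -> cache2 -> mq2 -> auth1 -> lb2: 4 + 1 + 6 + 2 = 13
db1 -> mq2 -> auth1 -> lb2: 5 + 6 + 2 = 13
db1 -> mq2 -> cache2 -> auth1 -> lb2: 5 + 2 + 7 + 2 = 16
db1 -> cache2 -> web3 -> auth1 -> lb2: 4 + 6 + 9 + 2 = 21
Shortest: 13 ms.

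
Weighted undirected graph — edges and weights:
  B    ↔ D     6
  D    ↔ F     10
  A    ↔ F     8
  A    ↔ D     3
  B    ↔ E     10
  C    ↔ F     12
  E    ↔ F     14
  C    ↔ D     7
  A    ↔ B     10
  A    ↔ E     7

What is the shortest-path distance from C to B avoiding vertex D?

30

Routes from C to B avoiding D:
C→F→A→B: 12 + 8 + 10 = 30
C→F→A→E→B: 12 + 8 + 7 + 10 = 37
C→F→E→A→B: 12 + 14 + 7 + 10 = 43
C→F→E→B: 12 + 14 + 10 = 36
The minimum is 30.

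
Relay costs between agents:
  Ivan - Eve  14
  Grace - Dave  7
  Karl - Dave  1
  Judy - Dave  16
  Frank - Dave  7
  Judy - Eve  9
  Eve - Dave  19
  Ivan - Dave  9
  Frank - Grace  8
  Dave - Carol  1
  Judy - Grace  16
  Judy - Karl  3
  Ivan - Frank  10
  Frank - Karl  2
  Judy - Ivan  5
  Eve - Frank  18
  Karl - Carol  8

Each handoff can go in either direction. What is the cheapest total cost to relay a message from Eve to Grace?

20

Checking several routes:
Eve -> Judy -> Karl -> Frank -> Grace: 9 + 3 + 2 + 8 = 22
Eve -> Frank -> Karl -> Dave -> Grace: 18 + 2 + 1 + 7 = 28
Eve -> Dave -> Grace: 19 + 7 = 26
Eve -> Judy -> Grace: 9 + 16 = 25
Eve -> Judy -> Karl -> Dave -> Grace: 9 + 3 + 1 + 7 = 20
Eve -> Frank -> Grace: 18 + 8 = 26
The minimum is 20.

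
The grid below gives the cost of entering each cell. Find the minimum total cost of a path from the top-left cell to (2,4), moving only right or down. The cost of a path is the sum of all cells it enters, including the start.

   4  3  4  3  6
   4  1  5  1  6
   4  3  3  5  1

One optimal route is (0,0) -> (0,1) -> (1,1) -> (1,2) -> (1,3) -> (2,3) -> (2,4).
Its cost is 4 + 3 + 1 + 5 + 1 + 5 + 1 = 20.
For comparison, the top-then-right route costs 27.

20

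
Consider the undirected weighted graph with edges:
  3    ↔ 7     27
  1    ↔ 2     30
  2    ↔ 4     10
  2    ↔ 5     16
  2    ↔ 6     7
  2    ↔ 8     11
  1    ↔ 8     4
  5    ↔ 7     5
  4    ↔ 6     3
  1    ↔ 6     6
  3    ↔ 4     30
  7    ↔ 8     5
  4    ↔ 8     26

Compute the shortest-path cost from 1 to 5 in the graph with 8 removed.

29

A few of the 1→5 routes:
1 → 6 → 2 → 5: 6 + 7 + 16 = 29
1 → 6 → 4 → 2 → 5: 6 + 3 + 10 + 16 = 35
1 → 6 → 4 → 3 → 7 → 5: 6 + 3 + 30 + 27 + 5 = 71
1 → 2 → 5: 30 + 16 = 46
Shortest: 29.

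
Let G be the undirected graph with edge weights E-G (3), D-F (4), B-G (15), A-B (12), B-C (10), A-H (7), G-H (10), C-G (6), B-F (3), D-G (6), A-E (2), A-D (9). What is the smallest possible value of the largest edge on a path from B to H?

Comparing a few candidate routes:
B - F - D - G - E - A - H: max(3, 4, 6, 3, 2, 7) = 7
B - C - G - H: max(10, 6, 10) = 10
B - F - D - A - H: max(3, 4, 9, 7) = 9
B - C - G - D - A - H: max(10, 6, 6, 9, 7) = 10
B - C - G - E - A - H: max(10, 6, 3, 2, 7) = 10
B - F - D - A - E - G - H: max(3, 4, 9, 2, 3, 10) = 10
The minimum achievable maximum is 7.

7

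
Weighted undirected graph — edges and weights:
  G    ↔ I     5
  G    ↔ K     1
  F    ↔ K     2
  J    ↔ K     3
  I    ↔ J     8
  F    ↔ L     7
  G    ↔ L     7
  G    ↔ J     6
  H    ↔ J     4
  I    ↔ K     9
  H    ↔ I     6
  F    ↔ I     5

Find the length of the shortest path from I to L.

Comparing a few candidate routes:
I → F → L: 5 + 7 = 12
I → G → K → F → L: 5 + 1 + 2 + 7 = 15
I → K → G → L: 9 + 1 + 7 = 17
I → F → K → G → L: 5 + 2 + 1 + 7 = 15
I → G → L: 5 + 7 = 12
Best route has total 12.

12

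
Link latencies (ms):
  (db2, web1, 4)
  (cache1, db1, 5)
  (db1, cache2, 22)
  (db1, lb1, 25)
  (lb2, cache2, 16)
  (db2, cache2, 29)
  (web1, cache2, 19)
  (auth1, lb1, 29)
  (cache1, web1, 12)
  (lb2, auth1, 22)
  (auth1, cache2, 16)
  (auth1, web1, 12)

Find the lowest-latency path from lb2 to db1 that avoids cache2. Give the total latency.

51

Routes from lb2 to db1 avoiding cache2:
lb2 → auth1 → web1 → cache1 → db1: 22 + 12 + 12 + 5 = 51
lb2 → auth1 → lb1 → db1: 22 + 29 + 25 = 76
The minimum is 51 ms.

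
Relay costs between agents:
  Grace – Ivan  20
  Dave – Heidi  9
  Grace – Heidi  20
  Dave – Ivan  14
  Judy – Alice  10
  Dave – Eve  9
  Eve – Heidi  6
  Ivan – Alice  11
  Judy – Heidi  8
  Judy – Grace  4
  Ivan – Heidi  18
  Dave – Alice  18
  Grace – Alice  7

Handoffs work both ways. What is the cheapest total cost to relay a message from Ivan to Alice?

A few of the Ivan→Alice routes:
Ivan → Dave → Alice: 14 + 18 = 32
Ivan → Grace → Alice: 20 + 7 = 27
Ivan → Heidi → Judy → Alice: 18 + 8 + 10 = 36
Ivan → Alice: 11
Ivan → Grace → Judy → Alice: 20 + 4 + 10 = 34
Best route has total 11.

11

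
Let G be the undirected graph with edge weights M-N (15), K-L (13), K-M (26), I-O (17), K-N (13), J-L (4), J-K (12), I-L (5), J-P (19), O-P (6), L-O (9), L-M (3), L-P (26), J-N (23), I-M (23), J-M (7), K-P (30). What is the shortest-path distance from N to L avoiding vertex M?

A few of the N→L routes:
N→J→L: 23 + 4 = 27
N→K→L: 13 + 13 = 26
N→J→K→L: 23 + 12 + 13 = 48
N→K→P→O→L: 13 + 30 + 6 + 9 = 58
N→K→J→L: 13 + 12 + 4 = 29
N→J→P→O→L: 23 + 19 + 6 + 9 = 57
The minimum is 26.

26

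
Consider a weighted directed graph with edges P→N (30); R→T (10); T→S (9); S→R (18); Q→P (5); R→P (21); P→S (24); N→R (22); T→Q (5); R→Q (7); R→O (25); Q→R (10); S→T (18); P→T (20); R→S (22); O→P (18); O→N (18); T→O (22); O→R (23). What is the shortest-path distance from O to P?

Some routes from O to P:
O→N→R→T→Q→P: 18 + 22 + 10 + 5 + 5 = 60
O→P: 18
O→R→P: 23 + 21 = 44
O→R→Q→P: 23 + 7 + 5 = 35
O→N→R→Q→P: 18 + 22 + 7 + 5 = 52
O→R→T→Q→P: 23 + 10 + 5 + 5 = 43
Shortest: 18.

18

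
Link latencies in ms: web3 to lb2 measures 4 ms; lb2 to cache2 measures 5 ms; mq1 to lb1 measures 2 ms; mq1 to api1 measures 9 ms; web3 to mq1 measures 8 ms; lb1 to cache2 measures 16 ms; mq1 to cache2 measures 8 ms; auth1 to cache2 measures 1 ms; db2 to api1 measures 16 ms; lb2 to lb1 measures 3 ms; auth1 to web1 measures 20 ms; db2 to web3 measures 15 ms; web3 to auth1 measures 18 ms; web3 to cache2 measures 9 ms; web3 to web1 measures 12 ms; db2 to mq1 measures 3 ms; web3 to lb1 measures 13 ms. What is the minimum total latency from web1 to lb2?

Checking several routes:
web1 → web3 → lb2: 12 + 4 = 16
web1 → web3 → cache2 → lb2: 12 + 9 + 5 = 26
web1 → auth1 → cache2 → lb2: 20 + 1 + 5 = 26
web1 → web3 → mq1 → lb1 → lb2: 12 + 8 + 2 + 3 = 25
The minimum is 16 ms.

16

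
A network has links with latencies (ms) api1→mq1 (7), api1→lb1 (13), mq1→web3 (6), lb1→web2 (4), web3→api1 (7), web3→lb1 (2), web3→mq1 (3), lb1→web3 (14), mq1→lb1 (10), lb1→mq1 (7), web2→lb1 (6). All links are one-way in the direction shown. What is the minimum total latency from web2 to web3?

19

Routes from web2 to web3:
web2 -> lb1 -> web3: 6 + 14 = 20
web2 -> lb1 -> mq1 -> web3: 6 + 7 + 6 = 19
Best route has total 19 ms.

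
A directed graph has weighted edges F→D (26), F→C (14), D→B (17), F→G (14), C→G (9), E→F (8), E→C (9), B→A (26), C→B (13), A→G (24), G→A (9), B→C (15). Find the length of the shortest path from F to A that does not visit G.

Paths from F to A avoiding G:
F → D → B → A: 26 + 17 + 26 = 69
F → C → B → A: 14 + 13 + 26 = 53
The minimum is 53.

53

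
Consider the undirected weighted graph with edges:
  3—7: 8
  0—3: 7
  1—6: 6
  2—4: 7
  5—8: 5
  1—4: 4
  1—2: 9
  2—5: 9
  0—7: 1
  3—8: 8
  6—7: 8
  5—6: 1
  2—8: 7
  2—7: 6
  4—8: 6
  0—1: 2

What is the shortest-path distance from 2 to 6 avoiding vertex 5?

Comparing a few candidate routes:
2→4→1→6: 7 + 4 + 6 = 17
2→1→6: 9 + 6 = 15
2→7→0→1→6: 6 + 1 + 2 + 6 = 15
2→7→6: 6 + 8 = 14
Best route has total 14.

14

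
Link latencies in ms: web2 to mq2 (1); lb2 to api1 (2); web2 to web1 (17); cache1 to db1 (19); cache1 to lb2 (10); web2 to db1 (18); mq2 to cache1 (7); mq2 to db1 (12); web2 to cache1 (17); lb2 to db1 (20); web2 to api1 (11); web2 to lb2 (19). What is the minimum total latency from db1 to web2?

13

Some routes from db1 to web2:
db1 -> web2: 18
db1 -> cache1 -> mq2 -> web2: 19 + 7 + 1 = 27
db1 -> mq2 -> web2: 12 + 1 = 13
db1 -> lb2 -> api1 -> web2: 20 + 2 + 11 = 33
Best route has total 13 ms.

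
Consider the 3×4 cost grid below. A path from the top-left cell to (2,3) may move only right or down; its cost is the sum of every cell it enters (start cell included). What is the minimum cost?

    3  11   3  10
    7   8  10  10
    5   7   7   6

35

Path (0,0) → (1,0) → (2,0) → (2,1) → (2,2) → (2,3): 3 + 7 + 5 + 7 + 7 + 6 = 35.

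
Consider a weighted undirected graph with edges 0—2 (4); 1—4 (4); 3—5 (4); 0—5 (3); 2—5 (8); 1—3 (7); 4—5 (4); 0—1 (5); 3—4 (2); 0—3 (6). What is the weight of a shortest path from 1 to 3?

Some routes from 1 to 3:
1→4→3: 4 + 2 = 6
1→0→5→3: 5 + 3 + 4 = 12
1→4→5→3: 4 + 4 + 4 = 12
1→3: 7
1→0→5→4→3: 5 + 3 + 4 + 2 = 14
1→0→3: 5 + 6 = 11
The minimum is 6.

6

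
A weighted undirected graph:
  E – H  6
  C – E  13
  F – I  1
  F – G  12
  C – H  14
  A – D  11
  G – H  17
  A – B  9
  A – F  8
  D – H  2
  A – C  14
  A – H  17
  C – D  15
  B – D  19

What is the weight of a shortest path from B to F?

Comparing a few candidate routes:
B -> A -> D -> H -> G -> F: 9 + 11 + 2 + 17 + 12 = 51
B -> D -> H -> A -> F: 19 + 2 + 17 + 8 = 46
B -> A -> F: 9 + 8 = 17
B -> A -> H -> G -> F: 9 + 17 + 17 + 12 = 55
B -> D -> H -> G -> F: 19 + 2 + 17 + 12 = 50
B -> D -> A -> F: 19 + 11 + 8 = 38
Shortest: 17.

17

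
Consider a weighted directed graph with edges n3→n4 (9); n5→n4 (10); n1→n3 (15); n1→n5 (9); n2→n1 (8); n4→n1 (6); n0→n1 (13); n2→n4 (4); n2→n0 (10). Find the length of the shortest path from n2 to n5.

17

Routes from n2 to n5:
n2 → n1 → n5: 8 + 9 = 17
n2 → n4 → n1 → n5: 4 + 6 + 9 = 19
n2 → n0 → n1 → n5: 10 + 13 + 9 = 32
Shortest: 17.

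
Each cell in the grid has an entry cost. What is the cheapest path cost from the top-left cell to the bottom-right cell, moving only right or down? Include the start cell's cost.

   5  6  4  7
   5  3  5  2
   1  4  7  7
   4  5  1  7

28

Cheapest: [0,0] [1,0] [2,0] [2,1] [3,1] [3,2] [3,3]
  5 + 5 + 1 + 4 + 5 + 1 + 7 = 28
For comparison, the top-then-right route costs 38.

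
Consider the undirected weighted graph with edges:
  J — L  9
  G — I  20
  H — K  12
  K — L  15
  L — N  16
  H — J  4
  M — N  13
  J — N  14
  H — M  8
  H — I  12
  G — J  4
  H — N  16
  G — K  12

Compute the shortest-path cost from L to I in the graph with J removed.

39

Some routes from L to I avoiding J:
L-K-H-I: 15 + 12 + 12 = 39
L-N-M-H-I: 16 + 13 + 8 + 12 = 49
L-K-G-I: 15 + 12 + 20 = 47
L-N-H-I: 16 + 16 + 12 = 44
L-N-H-K-G-I: 16 + 16 + 12 + 12 + 20 = 76
The minimum is 39.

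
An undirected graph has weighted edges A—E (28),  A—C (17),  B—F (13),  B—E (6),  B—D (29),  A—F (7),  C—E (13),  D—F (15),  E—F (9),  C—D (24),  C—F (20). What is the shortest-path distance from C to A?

Comparing a few candidate routes:
C-E-F-A: 13 + 9 + 7 = 29
C-F-A: 20 + 7 = 27
C-E-B-F-A: 13 + 6 + 13 + 7 = 39
C-E-A: 13 + 28 = 41
C-A: 17
Best route has total 17.

17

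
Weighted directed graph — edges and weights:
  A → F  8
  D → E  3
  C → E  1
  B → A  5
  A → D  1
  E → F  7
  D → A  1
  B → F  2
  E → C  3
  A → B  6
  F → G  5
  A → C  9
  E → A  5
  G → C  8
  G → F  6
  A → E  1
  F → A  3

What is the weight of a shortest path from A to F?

8

Some routes from A to F:
A→E→F: 1 + 7 = 8
A→F: 8
A→B→F: 6 + 2 = 8
Shortest: 8.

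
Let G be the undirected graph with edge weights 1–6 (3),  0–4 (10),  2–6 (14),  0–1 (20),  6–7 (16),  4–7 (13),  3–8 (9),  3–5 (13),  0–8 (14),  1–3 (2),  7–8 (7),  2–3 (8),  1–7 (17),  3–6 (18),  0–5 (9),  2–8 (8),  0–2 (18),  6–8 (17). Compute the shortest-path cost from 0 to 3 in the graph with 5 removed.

22

A few of the 0→3 routes:
0→8→2→3: 14 + 8 + 8 = 30
0→2→3: 18 + 8 = 26
0→8→3: 14 + 9 = 23
0→1→3: 20 + 2 = 22
Best route has total 22.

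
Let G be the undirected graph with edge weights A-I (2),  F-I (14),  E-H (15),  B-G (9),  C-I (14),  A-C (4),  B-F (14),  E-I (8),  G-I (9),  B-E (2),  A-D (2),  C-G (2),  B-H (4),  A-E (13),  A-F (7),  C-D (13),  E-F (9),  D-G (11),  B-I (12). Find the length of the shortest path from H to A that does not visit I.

19

Comparing a few candidate routes:
H -> B -> E -> F -> A: 4 + 2 + 9 + 7 = 22
H -> B -> F -> A: 4 + 14 + 7 = 25
H -> B -> E -> A: 4 + 2 + 13 = 19
H -> B -> G -> D -> A: 4 + 9 + 11 + 2 = 26
H -> B -> G -> C -> A: 4 + 9 + 2 + 4 = 19
Shortest: 19.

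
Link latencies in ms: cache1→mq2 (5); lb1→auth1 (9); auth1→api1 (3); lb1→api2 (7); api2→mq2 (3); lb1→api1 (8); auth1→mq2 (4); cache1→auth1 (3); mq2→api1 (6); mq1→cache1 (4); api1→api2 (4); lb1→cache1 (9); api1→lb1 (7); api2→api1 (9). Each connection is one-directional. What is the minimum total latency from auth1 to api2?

7

Checking several routes:
auth1-mq2-api1-api2: 4 + 6 + 4 = 14
auth1-api1-api2: 3 + 4 = 7
auth1-api1-lb1-api2: 3 + 7 + 7 = 17
Best route has total 7 ms.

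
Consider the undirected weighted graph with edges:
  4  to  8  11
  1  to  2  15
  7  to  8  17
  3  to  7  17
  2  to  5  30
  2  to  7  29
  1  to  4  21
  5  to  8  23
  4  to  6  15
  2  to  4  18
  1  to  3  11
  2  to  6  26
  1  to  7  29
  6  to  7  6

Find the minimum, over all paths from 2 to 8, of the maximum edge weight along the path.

17

Comparing a few candidate routes:
2 → 1 → 3 → 7 → 6 → 4 → 8: max(15, 11, 17, 6, 15, 11) = 17
2 → 4 → 8: max(18, 11) = 18
2 → 1 → 4 → 6 → 7 → 8: max(15, 21, 15, 6, 17) = 21
2 → 4 → 6 → 7 → 8: max(18, 15, 6, 17) = 18
2 → 1 → 4 → 8: max(15, 21, 11) = 21
2 → 1 → 3 → 7 → 8: max(15, 11, 17, 17) = 17
Smallest bottleneck: 17.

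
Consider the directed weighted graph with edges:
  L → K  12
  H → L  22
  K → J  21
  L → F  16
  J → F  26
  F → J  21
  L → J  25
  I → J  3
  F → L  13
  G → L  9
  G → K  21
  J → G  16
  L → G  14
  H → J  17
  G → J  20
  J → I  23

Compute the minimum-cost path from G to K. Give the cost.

21

Candidate routes:
G→J→F→L→K: 20 + 26 + 13 + 12 = 71
G→L→K: 9 + 12 = 21
G→K: 21
Shortest: 21.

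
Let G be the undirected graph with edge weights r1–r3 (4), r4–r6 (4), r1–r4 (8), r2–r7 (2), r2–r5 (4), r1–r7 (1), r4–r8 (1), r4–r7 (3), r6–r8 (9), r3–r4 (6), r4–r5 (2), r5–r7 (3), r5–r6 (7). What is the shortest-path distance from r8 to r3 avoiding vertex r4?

Candidate routes:
r8 - r6 - r5 - r2 - r7 - r1 - r3: 9 + 7 + 4 + 2 + 1 + 4 = 27
r8 - r6 - r5 - r7 - r1 - r3: 9 + 7 + 3 + 1 + 4 = 24
The minimum is 24.

24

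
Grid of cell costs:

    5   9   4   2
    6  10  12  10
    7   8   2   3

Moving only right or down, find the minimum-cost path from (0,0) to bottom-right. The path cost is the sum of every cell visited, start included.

31

One optimal route is (0,0) → (1,0) → (2,0) → (2,1) → (2,2) → (2,3).
Its cost is 5 + 6 + 7 + 8 + 2 + 3 = 31.
(Top row then right column would cost 33.)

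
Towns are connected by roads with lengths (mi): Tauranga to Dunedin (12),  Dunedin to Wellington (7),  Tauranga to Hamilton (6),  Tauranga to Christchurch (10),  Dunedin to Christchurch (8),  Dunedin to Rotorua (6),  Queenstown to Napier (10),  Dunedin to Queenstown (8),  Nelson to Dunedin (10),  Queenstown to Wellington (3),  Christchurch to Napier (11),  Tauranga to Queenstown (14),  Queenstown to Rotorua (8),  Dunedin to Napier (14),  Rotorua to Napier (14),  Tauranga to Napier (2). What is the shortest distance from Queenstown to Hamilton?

Some routes from Queenstown to Hamilton:
Queenstown→Tauranga→Hamilton: 14 + 6 = 20
Queenstown→Dunedin→Tauranga→Hamilton: 8 + 12 + 6 = 26
Queenstown→Wellington→Dunedin→Tauranga→Hamilton: 3 + 7 + 12 + 6 = 28
Queenstown→Napier→Tauranga→Hamilton: 10 + 2 + 6 = 18
The minimum is 18 mi.

18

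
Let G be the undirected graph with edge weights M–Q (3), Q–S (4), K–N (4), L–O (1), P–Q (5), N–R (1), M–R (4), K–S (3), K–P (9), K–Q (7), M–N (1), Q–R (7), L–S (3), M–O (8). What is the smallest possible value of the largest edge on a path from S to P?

5

Comparing a few candidate routes:
S → K → Q → P: max(3, 7, 5) = 7
S → K → N → R → M → Q → P: max(3, 4, 1, 4, 3, 5) = 5
S → Q → P: max(4, 5) = 5
S → K → N → M → Q → P: max(3, 4, 1, 3, 5) = 5
S → K → N → M → R → Q → P: max(3, 4, 1, 4, 7, 5) = 7
Smallest bottleneck: 5.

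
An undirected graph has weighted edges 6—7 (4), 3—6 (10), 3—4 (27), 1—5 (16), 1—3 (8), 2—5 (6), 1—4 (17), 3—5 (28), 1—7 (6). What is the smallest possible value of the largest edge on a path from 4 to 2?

Some routes from 4 to 2:
4 → 1 → 5 → 2: max(17, 16, 6) = 17
4 → 3 → 5 → 2: max(27, 28, 6) = 28
4 → 3 → 6 → 7 → 1 → 5 → 2: max(27, 10, 4, 6, 16, 6) = 27
4 → 3 → 1 → 5 → 2: max(27, 8, 16, 6) = 27
4 → 1 → 3 → 5 → 2: max(17, 8, 28, 6) = 28
The minimum achievable maximum is 17.

17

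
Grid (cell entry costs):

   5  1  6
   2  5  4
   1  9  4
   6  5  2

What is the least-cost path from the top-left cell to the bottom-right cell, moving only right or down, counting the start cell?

21

Take r0c0 r0c1 r1c1 r1c2 r2c2 r3c2 for a total of 5 + 1 + 5 + 4 + 4 + 2 = 21.
For comparison, the top-then-right route costs 22.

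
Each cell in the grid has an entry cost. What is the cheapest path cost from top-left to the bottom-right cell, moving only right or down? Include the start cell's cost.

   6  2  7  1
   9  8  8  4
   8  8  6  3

Path (0,0) (0,1) (0,2) (0,3) (1,3) (2,3): 6 + 2 + 7 + 1 + 4 + 3 = 23.

23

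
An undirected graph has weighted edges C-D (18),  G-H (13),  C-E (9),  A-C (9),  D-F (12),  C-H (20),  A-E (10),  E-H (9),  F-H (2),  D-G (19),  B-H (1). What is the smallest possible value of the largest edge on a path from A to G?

Checking several routes:
A-C-E-H-G: max(9, 9, 9, 13) = 13
A-E-H-G: max(10, 9, 13) = 13
A-E-C-D-G: max(10, 9, 18, 19) = 19
A-C-D-F-H-G: max(9, 18, 12, 2, 13) = 18
A-E-H-F-D-G: max(10, 9, 2, 12, 19) = 19
A-E-C-D-F-H-G: max(10, 9, 18, 12, 2, 13) = 18
The minimum achievable maximum is 13.

13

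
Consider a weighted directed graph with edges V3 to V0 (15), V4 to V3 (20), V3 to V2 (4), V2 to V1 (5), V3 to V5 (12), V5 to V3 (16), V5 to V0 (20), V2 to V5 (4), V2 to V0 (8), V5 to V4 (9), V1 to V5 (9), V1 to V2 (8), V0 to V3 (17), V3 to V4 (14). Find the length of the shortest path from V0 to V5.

25

Candidate routes:
V0-V3-V2-V1-V5: 17 + 4 + 5 + 9 = 35
V0-V3-V5: 17 + 12 = 29
V0-V3-V2-V5: 17 + 4 + 4 = 25
Shortest: 25.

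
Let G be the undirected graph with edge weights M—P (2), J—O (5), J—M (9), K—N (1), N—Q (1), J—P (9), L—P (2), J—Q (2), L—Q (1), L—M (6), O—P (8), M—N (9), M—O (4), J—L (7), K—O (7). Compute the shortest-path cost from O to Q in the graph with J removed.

Checking several routes:
O→M→L→Q: 4 + 6 + 1 = 11
O→M→N→Q: 4 + 9 + 1 = 14
O→M→P→L→Q: 4 + 2 + 2 + 1 = 9
O→P→L→Q: 8 + 2 + 1 = 11
O→K→N→Q: 7 + 1 + 1 = 9
O→P→M→L→Q: 8 + 2 + 6 + 1 = 17
The minimum is 9.

9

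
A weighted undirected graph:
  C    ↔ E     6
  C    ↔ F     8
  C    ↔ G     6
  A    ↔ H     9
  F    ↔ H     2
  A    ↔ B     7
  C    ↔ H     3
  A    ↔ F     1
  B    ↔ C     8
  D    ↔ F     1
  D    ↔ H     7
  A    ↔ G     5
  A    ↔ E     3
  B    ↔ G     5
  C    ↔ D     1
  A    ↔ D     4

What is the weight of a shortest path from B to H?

Checking several routes:
B→G→A→F→H: 5 + 5 + 1 + 2 = 13
B→A→F→D→C→H: 7 + 1 + 1 + 1 + 3 = 13
B→C→H: 8 + 3 = 11
B→A→F→H: 7 + 1 + 2 = 10
B→C→D→F→H: 8 + 1 + 1 + 2 = 12
Best route has total 10.

10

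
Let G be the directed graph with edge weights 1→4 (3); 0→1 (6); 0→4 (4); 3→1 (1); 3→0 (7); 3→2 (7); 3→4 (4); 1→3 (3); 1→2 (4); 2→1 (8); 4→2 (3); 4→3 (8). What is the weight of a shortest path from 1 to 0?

10

Routes from 1 to 0:
1 -> 3 -> 0: 3 + 7 = 10
1 -> 4 -> 3 -> 0: 3 + 8 + 7 = 18
Best route has total 10.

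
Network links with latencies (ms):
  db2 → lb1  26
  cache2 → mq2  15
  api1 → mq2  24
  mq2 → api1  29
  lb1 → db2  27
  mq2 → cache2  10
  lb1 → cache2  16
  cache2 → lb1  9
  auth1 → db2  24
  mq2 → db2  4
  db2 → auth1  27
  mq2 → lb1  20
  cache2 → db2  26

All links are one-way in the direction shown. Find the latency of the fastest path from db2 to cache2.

42

Paths from db2 to cache2:
db2 - lb1 - cache2: 26 + 16 = 42
Shortest: 42 ms.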